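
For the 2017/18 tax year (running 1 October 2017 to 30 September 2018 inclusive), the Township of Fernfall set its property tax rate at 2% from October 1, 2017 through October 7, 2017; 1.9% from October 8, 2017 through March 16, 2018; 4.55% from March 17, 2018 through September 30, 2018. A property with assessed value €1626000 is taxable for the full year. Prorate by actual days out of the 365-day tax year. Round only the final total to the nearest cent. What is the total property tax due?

October 1 – October 7, 2017: 7 days at 2% → €1626000 × 2% × 7/365 = €623.6712
October 8, 2017 – March 16, 2018: 160 days at 1.9% → €1626000 × 1.9% × 160/365 = €13542.5753
March 17 – September 30, 2018: 198 days at 4.55% → €1626000 × 4.55% × 198/365 = €40133.2438
Total = €54299.4904

€54299.49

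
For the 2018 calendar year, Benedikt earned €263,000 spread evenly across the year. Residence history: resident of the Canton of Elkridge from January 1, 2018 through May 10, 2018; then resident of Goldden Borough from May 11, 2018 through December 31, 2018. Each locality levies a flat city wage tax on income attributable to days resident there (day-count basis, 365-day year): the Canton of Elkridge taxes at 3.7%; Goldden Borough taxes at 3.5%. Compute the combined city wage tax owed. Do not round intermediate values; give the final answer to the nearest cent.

€9,392.34

The Canton of Elkridge, January 1 – May 10, 2018: 130 days → €263,000 × 3.7% × 130/365 = €3,465.8356
Goldden Borough, May 11 – December 31, 2018: 235 days → €263,000 × 3.5% × 235/365 = €5,926.5068
Total = €9,392.3425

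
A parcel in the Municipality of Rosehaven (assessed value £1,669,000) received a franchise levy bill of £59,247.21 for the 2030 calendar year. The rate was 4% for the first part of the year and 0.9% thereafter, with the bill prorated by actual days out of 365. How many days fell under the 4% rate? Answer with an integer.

312 days

Let d = days at the first rate; then 365 − d days at the second rate.
£1,669,000 × [4%·d + 0.9%·(365−d)] / 365 = £59,247.21
Solving gives d = 312, so the new rate took effect on November 9, 2030.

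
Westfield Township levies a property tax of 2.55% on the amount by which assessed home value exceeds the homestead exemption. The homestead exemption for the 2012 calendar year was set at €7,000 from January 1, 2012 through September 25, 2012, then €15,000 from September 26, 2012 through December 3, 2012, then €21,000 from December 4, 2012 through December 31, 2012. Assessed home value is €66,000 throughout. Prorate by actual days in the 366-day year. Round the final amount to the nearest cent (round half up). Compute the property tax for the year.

January 1 – September 25, 2012: 269 days, exemption €7,000 → (€66,000 − €7,000) × 2.55% × 269/366 = €1,105.7664
September 26 – December 3, 2012: 69 days, exemption €15,000 → (€66,000 − €15,000) × 2.55% × 69/366 = €245.1762
December 4 – December 31, 2012: 28 days, exemption €21,000 → (€66,000 − €21,000) × 2.55% × 28/366 = €87.7869
Total = €1,438.7295

€1,438.73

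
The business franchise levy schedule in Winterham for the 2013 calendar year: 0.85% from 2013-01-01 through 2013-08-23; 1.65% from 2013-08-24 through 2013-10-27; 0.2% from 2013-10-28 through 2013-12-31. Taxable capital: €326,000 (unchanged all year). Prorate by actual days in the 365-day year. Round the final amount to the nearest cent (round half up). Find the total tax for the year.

€2,858.08

2013-01-01 to 2013-08-23: 235 days at 0.85% → €326,000 × 0.85% × 235/365 = €1,784.0685
2013-08-24 to 2013-10-27: 65 days at 1.65% → €326,000 × 1.65% × 65/365 = €957.9041
2013-10-28 to 2013-12-31: 65 days at 0.2% → €326,000 × 0.2% × 65/365 = €116.1096
Total = €2,858.0822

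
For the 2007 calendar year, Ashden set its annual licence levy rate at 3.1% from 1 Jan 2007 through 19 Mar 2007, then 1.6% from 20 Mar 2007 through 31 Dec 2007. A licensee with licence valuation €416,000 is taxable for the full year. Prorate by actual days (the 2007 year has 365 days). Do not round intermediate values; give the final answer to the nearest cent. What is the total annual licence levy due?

€7,989.48

1 Jan – 19 Mar 2007: 78 days at 3.1% → €416,000 × 3.1% × 78/365 = €2,755.8575
20 Mar – 31 Dec 2007: 287 days at 1.6% → €416,000 × 1.6% × 287/365 = €5,233.6219
Total = €7,989.4795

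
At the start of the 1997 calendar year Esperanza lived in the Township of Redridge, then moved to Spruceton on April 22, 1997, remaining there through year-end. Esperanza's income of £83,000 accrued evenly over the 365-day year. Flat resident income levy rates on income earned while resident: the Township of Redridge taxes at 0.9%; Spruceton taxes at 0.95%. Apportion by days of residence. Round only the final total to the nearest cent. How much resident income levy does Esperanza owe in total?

£775.88

The Township of Redridge, January 1 – April 21, 1997: 111 days → £83,000 × 0.9% × 111/365 = £227.1699
Spruceton, April 22 – December 31, 1997: 254 days → £83,000 × 0.95% × 254/365 = £548.7096
Total = £775.8795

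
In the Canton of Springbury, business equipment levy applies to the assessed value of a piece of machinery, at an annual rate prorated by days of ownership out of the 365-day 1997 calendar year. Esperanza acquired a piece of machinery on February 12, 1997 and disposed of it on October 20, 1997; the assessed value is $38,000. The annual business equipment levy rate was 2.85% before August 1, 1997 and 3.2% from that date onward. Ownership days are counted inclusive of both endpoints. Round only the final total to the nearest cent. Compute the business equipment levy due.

February 12 – July 31, 1997: 170 days at 2.85% → $38,000 × 2.85% × 170/365 = $504.4110
August 1 – October 20, 1997: 81 days at 3.2% → $38,000 × 3.2% × 81/365 = $269.8521
Total = $774.2630

$774.26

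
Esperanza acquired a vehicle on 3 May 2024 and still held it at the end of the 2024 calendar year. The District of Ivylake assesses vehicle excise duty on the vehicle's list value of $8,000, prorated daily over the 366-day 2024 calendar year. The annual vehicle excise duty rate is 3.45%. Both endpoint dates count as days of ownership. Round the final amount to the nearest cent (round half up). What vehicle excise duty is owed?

$183.25

Days held (3 May – 31 December 2024): 243 out of 366
Tax = $8,000 × 3.45% × 243/366 = $183.2459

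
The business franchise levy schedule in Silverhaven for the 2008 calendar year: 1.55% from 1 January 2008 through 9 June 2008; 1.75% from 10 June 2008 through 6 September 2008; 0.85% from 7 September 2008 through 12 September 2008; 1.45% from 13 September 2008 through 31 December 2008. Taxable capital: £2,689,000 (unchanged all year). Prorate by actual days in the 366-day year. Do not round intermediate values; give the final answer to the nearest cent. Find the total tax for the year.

1 January – 9 June 2008: 161 days at 1.55% → £2,689,000 × 1.55% × 161/366 = £18,334.4249
10 June – 6 September 2008: 89 days at 1.75% → £2,689,000 × 1.75% × 89/366 = £11,442.9440
7 September – 12 September 2008: 6 days at 0.85% → £2,689,000 × 0.85% × 6/366 = £374.6967
13 September – 31 December 2008: 110 days at 1.45% → £2,689,000 × 1.45% × 110/366 = £11,718.4563
Total = £41,870.5219

£41,870.52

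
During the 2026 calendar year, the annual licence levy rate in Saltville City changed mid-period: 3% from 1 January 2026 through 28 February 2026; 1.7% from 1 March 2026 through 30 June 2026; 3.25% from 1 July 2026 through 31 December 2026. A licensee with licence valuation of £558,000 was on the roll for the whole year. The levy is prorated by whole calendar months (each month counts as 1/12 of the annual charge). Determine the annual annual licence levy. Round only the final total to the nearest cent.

£15,019.50

1 January – 28 February 2026: 2 months at 3% → £558,000 × 3% × 2/12 = £2,790.0000
1 March – 30 June 2026: 4 months at 1.7% → £558,000 × 1.7% × 4/12 = £3,162.0000
1 July – 31 December 2026: 6 months at 3.25% → £558,000 × 3.25% × 6/12 = £9,067.5000
Total = £15,019.5000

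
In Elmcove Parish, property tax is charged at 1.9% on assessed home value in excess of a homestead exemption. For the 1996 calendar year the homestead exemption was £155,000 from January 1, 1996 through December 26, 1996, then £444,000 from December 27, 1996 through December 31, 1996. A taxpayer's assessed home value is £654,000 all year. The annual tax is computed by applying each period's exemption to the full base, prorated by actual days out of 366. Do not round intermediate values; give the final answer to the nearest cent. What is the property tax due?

£9,405.99

January 1 – December 26, 1996: 361 days, exemption £155,000 → (£654,000 − £155,000) × 1.9% × 361/366 = £9,351.4781
December 27 – December 31, 1996: 5 days, exemption £444,000 → (£654,000 − £444,000) × 1.9% × 5/366 = £54.5082
Total = £9,405.9863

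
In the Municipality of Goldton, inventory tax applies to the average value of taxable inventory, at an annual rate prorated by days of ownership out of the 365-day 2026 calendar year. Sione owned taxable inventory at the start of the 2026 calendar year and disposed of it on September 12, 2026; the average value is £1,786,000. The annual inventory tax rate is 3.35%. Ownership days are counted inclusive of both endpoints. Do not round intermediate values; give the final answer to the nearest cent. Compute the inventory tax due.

£41,799.74

Days held (January 1 – September 12, 2026): 255 out of 365
Tax = £1,786,000 × 3.35% × 255/365 = £41,799.7397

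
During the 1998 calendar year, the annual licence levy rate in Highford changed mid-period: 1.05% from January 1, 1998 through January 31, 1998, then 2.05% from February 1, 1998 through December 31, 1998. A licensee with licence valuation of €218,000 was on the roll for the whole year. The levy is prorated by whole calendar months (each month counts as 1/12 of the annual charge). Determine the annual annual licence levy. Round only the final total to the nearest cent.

January 1 – January 31, 1998: 1 month at 1.05% → €218,000 × 1.05% × 1/12 = €190.7500
February 1 – December 31, 1998: 11 months at 2.05% → €218,000 × 2.05% × 11/12 = €4,096.5833
Total = €4,287.3333

€4,287.33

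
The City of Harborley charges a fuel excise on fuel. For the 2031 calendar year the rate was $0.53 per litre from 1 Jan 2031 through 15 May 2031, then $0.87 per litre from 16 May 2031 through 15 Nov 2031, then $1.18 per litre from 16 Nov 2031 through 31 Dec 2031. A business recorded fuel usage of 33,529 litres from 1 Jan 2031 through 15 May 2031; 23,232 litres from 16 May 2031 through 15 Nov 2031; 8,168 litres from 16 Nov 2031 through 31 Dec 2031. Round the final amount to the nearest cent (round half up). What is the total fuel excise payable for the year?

1 Jan – 15 May 2031: 33,529 litres at $0.53/litre → $17,770.37
16 May – 15 Nov 2031: 23,232 litres at $0.87/litre → $20,211.84
16 Nov – 31 Dec 2031: 8,168 litres at $1.18/litre → $9,638.24

$47,620.45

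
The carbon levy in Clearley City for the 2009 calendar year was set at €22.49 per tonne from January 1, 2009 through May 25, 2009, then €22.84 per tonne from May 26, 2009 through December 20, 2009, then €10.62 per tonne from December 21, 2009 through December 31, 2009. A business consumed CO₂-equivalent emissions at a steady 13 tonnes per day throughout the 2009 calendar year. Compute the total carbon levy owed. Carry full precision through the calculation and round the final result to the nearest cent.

January 1 – May 25, 2009: 145 days × 13 tonnes/day = 1,885 tonnes at €22.49/tonne → €42,393.65
May 26 – December 20, 2009: 209 days × 13 tonnes/day = 2,717 tonnes at €22.84/tonne → €62,056.28
December 21 – December 31, 2009: 11 days × 13 tonnes/day = 143 tonnes at €10.62/tonne → €1,518.66

€105,968.59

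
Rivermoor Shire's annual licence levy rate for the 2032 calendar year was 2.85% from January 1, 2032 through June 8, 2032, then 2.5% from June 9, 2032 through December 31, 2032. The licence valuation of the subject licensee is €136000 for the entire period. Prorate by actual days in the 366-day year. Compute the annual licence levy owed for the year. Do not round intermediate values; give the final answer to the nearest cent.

January 1 – June 8, 2032: 160 days at 2.85% → €136000 × 2.85% × 160/366 = €1694.4262
June 9 – December 31, 2032: 206 days at 2.5% → €136000 × 2.5% × 206/366 = €1913.6612
Total = €3608.0874

€3608.09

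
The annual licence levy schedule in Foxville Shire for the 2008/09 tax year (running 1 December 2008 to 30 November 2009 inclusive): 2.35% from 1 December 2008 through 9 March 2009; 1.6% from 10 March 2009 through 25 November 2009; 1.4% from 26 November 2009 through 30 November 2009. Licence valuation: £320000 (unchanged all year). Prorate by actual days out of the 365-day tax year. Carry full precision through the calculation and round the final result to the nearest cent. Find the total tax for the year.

1 December 2008 – 9 March 2009: 99 days at 2.35% → £320000 × 2.35% × 99/365 = £2039.6712
10 March – 25 November 2009: 261 days at 1.6% → £320000 × 1.6% × 261/365 = £3661.1507
26 November – 30 November 2009: 5 days at 1.4% → £320000 × 1.4% × 5/365 = £61.3699
Total = £5762.1918

£5762.19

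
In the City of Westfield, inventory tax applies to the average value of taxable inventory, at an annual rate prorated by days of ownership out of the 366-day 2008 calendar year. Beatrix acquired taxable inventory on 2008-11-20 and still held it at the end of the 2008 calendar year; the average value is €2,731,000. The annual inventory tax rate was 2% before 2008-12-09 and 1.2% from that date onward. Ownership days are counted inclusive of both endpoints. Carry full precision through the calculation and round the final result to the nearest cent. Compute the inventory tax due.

2008-11-20 to 2008-12-08: 19 days at 2% → €2,731,000 × 2% × 19/366 = €2,835.4645
2008-12-09 to 2008-12-31: 23 days at 1.2% → €2,731,000 × 1.2% × 23/366 = €2,059.4426
Total = €4,894.9071

€4,894.91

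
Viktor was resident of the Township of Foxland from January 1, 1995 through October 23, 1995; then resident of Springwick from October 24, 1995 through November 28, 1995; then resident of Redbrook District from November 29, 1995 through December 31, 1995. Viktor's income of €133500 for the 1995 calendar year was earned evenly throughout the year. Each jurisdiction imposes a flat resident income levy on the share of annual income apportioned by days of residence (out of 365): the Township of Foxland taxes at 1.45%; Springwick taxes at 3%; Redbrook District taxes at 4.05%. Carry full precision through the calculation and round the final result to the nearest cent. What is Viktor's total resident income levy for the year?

The Township of Foxland, January 1 – October 23, 1995: 296 days → €133500 × 1.45% × 296/365 = €1569.8137
Springwick, October 24 – November 28, 1995: 36 days → €133500 × 3% × 36/365 = €395.0137
Redbrook District, November 29 – December 31, 1995: 33 days → €133500 × 4.05% × 33/365 = €488.8295
Total = €2453.6568

€2453.66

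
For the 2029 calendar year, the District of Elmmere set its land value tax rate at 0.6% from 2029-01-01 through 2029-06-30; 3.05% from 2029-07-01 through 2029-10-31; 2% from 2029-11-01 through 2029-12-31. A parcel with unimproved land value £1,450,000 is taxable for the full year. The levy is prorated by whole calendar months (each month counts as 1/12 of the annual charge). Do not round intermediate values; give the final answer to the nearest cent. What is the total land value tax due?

2029-01-01 to 2029-06-30: 6 months at 0.6% → £1,450,000 × 0.6% × 6/12 = £4,350.0000
2029-07-01 to 2029-10-31: 4 months at 3.05% → £1,450,000 × 3.05% × 4/12 = £14,741.6667
2029-11-01 to 2029-12-31: 2 months at 2% → £1,450,000 × 2% × 2/12 = £4,833.3333
Total = £23,925.0000

£23,925.00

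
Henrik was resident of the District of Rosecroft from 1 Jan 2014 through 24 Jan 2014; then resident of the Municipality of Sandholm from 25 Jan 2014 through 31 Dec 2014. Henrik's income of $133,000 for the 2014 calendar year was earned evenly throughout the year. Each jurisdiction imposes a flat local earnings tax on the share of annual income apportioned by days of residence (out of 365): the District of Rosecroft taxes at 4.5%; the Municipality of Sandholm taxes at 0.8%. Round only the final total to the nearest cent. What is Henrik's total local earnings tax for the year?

$1,387.57

The District of Rosecroft, 1 Jan – 24 Jan 2014: 24 days → $133,000 × 4.5% × 24/365 = $393.5342
The Municipality of Sandholm, 25 Jan – 31 Dec 2014: 341 days → $133,000 × 0.8% × 341/365 = $994.0384
Total = $1,387.5726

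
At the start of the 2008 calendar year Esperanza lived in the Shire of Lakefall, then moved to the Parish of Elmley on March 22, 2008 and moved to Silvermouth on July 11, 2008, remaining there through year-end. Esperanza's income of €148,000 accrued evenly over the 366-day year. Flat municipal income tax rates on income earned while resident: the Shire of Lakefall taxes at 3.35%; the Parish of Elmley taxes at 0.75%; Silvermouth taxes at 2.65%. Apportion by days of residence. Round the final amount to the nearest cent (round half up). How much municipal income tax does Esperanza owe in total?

The Shire of Lakefall, January 1 – March 21, 2008: 81 days → €148,000 × 3.35% × 81/366 = €1,097.2623
The Parish of Elmley, March 22 – July 10, 2008: 111 days → €148,000 × 0.75% × 111/366 = €336.6393
Silvermouth, July 11 – December 31, 2008: 174 days → €148,000 × 2.65% × 174/366 = €1,864.5574
Total = €3,298.4590

€3,298.46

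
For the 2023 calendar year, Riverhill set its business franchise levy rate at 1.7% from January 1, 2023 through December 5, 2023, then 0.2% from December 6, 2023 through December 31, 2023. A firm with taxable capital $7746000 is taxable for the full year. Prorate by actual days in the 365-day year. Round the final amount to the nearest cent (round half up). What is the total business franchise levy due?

January 1 – December 5, 2023: 339 days at 1.7% → $7746000 × 1.7% × 339/365 = $122301.9123
December 6 – December 31, 2023: 26 days at 0.2% → $7746000 × 0.2% × 26/365 = $1103.5397
Total = $123405.4521

$123405.45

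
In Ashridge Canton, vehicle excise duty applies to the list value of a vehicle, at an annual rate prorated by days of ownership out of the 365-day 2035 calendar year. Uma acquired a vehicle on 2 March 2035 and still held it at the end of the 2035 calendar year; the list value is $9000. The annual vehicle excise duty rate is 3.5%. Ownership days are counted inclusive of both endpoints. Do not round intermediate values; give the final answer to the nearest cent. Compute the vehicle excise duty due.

Days held (2 March – 31 December 2035): 305 out of 365
Tax = $9000 × 3.5% × 305/365 = $263.2192

$263.22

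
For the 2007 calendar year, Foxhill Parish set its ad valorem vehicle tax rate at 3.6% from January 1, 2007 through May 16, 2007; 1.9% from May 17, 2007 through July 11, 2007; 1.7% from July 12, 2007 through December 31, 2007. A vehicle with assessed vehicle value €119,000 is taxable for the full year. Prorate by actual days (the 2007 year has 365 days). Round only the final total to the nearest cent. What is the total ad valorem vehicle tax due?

January 1 – May 16, 2007: 136 days at 3.6% → €119,000 × 3.6% × 136/365 = €1,596.2301
May 17 – July 11, 2007: 56 days at 1.9% → €119,000 × 1.9% × 56/365 = €346.8932
July 12 – December 31, 2007: 173 days at 1.7% → €119,000 × 1.7% × 173/365 = €958.8466
Total = €2,901.9699

€2,901.97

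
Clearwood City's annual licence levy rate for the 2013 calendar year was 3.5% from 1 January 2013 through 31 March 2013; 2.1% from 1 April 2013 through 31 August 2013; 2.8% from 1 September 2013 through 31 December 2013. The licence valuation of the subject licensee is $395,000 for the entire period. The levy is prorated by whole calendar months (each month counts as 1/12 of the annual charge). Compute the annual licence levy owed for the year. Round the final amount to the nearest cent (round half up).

$10,599.17

1 January – 31 March 2013: 3 months at 3.5% → $395,000 × 3.5% × 3/12 = $3,456.2500
1 April – 31 August 2013: 5 months at 2.1% → $395,000 × 2.1% × 5/12 = $3,456.2500
1 September – 31 December 2013: 4 months at 2.8% → $395,000 × 2.8% × 4/12 = $3,686.6667
Total = $10,599.1667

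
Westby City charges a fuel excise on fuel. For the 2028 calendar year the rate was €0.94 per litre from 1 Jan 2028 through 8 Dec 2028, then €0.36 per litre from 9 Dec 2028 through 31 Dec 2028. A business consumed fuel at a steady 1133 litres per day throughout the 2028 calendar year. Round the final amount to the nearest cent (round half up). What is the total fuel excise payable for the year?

€374,683.10

1 Jan – 8 Dec 2028: 343 days × 1133 litres/day = 388,619 litres at €0.94/litre → €365,301.86
9 Dec – 31 Dec 2028: 23 days × 1133 litres/day = 26,059 litres at €0.36/litre → €9,381.24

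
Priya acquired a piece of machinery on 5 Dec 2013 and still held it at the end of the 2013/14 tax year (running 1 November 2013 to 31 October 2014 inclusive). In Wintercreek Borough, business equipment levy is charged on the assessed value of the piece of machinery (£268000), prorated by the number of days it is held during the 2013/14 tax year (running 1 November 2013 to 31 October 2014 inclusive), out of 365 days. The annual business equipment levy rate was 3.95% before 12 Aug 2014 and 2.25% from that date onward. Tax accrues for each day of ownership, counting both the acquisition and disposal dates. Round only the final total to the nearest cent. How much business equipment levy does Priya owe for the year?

£8588.85

5 Dec 2013 – 11 Aug 2014: 250 days at 3.95% → £268000 × 3.95% × 250/365 = £7250.6849
12 Aug – 31 Oct 2014: 81 days at 2.25% → £268000 × 2.25% × 81/365 = £1338.1644
Total = £8588.8493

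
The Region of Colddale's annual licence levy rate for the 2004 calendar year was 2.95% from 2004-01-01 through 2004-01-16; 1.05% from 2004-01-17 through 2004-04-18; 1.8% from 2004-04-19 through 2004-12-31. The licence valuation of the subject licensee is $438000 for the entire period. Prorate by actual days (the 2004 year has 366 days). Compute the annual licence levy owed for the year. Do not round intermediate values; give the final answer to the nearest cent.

2004-01-01 to 2004-01-16: 16 days at 2.95% → $438000 × 2.95% × 16/366 = $564.8525
2004-01-17 to 2004-04-18: 93 days at 1.05% → $438000 × 1.05% × 93/366 = $1168.5984
2004-04-19 to 2004-12-31: 257 days at 1.8% → $438000 × 1.8% × 257/366 = $5536.0328
Total = $7269.4836

$7269.48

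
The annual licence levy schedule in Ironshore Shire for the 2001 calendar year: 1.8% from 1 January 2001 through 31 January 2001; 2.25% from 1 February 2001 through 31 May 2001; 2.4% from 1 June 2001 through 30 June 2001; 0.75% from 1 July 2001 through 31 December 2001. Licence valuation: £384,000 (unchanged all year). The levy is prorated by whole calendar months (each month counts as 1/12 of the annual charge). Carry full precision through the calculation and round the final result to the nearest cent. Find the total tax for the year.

1 January – 31 January 2001: 1 month at 1.8% → £384,000 × 1.8% × 1/12 = £576.0000
1 February – 31 May 2001: 4 months at 2.25% → £384,000 × 2.25% × 4/12 = £2,880.0000
1 June – 30 June 2001: 1 month at 2.4% → £384,000 × 2.4% × 1/12 = £768.0000
1 July – 31 December 2001: 6 months at 0.75% → £384,000 × 0.75% × 6/12 = £1,440.0000
Total = £5,664.0000

£5,664.00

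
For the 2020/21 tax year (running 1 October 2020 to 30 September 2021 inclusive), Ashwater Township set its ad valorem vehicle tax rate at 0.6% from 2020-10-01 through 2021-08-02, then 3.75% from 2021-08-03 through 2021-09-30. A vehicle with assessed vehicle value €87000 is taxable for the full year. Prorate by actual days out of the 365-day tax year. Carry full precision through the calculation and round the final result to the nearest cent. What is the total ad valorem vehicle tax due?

€964.98

2020-10-01 to 2021-08-02: 306 days at 0.6% → €87000 × 0.6% × 306/365 = €437.6219
2021-08-03 to 2021-09-30: 59 days at 3.75% → €87000 × 3.75% × 59/365 = €527.3630
Total = €964.9849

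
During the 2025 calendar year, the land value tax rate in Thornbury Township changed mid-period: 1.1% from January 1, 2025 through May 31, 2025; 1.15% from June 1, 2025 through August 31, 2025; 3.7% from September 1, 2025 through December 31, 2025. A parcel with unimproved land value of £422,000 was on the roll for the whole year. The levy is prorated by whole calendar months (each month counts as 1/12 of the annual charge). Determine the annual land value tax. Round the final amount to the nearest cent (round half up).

January 1 – May 31, 2025: 5 months at 1.1% → £422,000 × 1.1% × 5/12 = £1,934.1667
June 1 – August 31, 2025: 3 months at 1.15% → £422,000 × 1.15% × 3/12 = £1,213.2500
September 1 – December 31, 2025: 4 months at 3.7% → £422,000 × 3.7% × 4/12 = £5,204.6667
Total = £8,352.0833

£8,352.08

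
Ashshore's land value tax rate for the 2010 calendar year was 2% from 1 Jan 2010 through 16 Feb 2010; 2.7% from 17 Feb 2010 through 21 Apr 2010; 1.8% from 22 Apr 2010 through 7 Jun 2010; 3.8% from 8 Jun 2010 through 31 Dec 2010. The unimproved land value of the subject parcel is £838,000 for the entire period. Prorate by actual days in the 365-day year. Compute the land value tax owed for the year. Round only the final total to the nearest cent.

1 Jan – 16 Feb 2010: 47 days at 2% → £838,000 × 2% × 47/365 = £2,158.1370
17 Feb – 21 Apr 2010: 64 days at 2.7% → £838,000 × 2.7% × 64/365 = £3,967.2986
22 Apr – 7 Jun 2010: 47 days at 1.8% → £838,000 × 1.8% × 47/365 = £1,942.3233
8 Jun – 31 Dec 2010: 207 days at 3.8% → £838,000 × 3.8% × 207/365 = £18,059.4740
Total = £26,127.2329

£26,127.23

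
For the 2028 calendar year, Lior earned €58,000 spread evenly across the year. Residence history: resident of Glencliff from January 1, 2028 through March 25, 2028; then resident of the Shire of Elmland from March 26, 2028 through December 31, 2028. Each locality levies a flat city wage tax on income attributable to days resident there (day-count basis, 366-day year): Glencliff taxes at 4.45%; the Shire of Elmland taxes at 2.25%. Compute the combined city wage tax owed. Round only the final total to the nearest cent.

€1,601.34

Glencliff, January 1 – March 25, 2028: 85 days → €58,000 × 4.45% × 85/366 = €599.4126
The Shire of Elmland, March 26 – December 31, 2028: 281 days → €58,000 × 2.25% × 281/366 = €1,001.9262
Total = €1,601.3388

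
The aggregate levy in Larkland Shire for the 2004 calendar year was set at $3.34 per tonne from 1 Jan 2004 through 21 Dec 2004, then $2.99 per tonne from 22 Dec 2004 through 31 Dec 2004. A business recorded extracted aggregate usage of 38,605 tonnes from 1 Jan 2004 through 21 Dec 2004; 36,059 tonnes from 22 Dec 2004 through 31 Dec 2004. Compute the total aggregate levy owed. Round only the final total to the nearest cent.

1 Jan – 21 Dec 2004: 38,605 tonnes at $3.34/tonne → $128,940.70
22 Dec – 31 Dec 2004: 36,059 tonnes at $2.99/tonne → $107,816.41

$236,757.11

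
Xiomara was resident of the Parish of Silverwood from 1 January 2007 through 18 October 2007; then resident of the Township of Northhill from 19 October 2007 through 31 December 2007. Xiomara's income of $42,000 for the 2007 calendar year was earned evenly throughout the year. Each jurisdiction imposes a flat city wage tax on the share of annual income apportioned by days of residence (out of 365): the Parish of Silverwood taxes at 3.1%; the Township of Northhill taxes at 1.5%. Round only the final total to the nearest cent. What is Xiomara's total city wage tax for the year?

$1,165.76

The Parish of Silverwood, 1 January – 18 October 2007: 291 days → $42,000 × 3.1% × 291/365 = $1,038.0329
The Township of Northhill, 19 October – 31 December 2007: 74 days → $42,000 × 1.5% × 74/365 = $127.7260
Total = $1,165.7589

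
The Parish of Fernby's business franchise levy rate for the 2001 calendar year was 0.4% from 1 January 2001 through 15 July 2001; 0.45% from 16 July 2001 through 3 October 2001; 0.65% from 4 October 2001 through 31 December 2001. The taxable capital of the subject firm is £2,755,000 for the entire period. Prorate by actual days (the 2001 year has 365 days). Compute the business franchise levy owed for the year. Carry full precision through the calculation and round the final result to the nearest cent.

£13,001.34

1 January – 15 July 2001: 196 days at 0.4% → £2,755,000 × 0.4% × 196/365 = £5,917.5890
16 July – 3 October 2001: 80 days at 0.45% → £2,755,000 × 0.45% × 80/365 = £2,717.2603
4 October – 31 December 2001: 89 days at 0.65% → £2,755,000 × 0.65% × 89/365 = £4,366.4863
Total = £13,001.3356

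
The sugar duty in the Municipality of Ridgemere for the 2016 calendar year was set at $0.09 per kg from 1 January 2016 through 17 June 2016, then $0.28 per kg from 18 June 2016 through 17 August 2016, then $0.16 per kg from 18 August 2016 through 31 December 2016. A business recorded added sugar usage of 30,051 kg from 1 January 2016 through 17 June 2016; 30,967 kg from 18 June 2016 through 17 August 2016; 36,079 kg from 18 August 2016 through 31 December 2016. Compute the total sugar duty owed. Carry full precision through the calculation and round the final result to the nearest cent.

1 January – 17 June 2016: 30,051 kg at $0.09/kg → $2,704.59
18 June – 17 August 2016: 30,967 kg at $0.28/kg → $8,670.76
18 August – 31 December 2016: 36,079 kg at $0.16/kg → $5,772.64

$17,147.99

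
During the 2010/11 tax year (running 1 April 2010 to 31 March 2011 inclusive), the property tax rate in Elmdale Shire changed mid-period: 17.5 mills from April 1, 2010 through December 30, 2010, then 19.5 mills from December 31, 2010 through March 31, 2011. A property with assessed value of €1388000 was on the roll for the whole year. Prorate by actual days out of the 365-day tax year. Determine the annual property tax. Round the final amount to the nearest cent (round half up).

April 1 – December 30, 2010: 274 days at 17.5 mills → €1388000 × 1.75% × 274/365 = €18234.1370
December 31, 2010 – March 31, 2011: 91 days at 19.5 mills → €1388000 × 1.95% × 91/365 = €6747.9616
Total = €24982.0986

€24982.10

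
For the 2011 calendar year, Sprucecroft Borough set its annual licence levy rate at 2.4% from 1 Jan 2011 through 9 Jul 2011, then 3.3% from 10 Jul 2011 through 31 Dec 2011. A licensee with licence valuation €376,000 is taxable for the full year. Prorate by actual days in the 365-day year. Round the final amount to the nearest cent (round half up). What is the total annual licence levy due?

€10,646.47

1 Jan – 9 Jul 2011: 190 days at 2.4% → €376,000 × 2.4% × 190/365 = €4,697.4247
10 Jul – 31 Dec 2011: 175 days at 3.3% → €376,000 × 3.3% × 175/365 = €5,949.0411
Total = €10,646.4658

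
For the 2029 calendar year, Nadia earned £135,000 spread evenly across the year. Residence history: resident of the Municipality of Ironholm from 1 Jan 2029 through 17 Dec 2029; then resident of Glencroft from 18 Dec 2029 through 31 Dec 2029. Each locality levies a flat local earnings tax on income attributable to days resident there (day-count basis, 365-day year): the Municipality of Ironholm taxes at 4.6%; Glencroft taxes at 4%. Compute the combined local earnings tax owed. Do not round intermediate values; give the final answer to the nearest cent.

The Municipality of Ironholm, 1 Jan – 17 Dec 2029: 351 days → £135,000 × 4.6% × 351/365 = £5,971.8082
Glencroft, 18 Dec – 31 Dec 2029: 14 days → £135,000 × 4% × 14/365 = £207.1233
Total = £6,178.9315

£6,178.93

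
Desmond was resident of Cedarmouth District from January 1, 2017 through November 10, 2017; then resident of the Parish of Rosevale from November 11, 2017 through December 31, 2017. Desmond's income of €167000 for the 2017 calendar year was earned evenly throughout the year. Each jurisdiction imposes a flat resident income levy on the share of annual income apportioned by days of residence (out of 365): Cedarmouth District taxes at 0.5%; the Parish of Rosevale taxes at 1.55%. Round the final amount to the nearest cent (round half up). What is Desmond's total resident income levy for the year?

€1080.01

Cedarmouth District, January 1 – November 10, 2017: 314 days → €167000 × 0.5% × 314/365 = €718.3288
The Parish of Rosevale, November 11 – December 31, 2017: 51 days → €167000 × 1.55% × 51/365 = €361.6808
Total = €1080.0096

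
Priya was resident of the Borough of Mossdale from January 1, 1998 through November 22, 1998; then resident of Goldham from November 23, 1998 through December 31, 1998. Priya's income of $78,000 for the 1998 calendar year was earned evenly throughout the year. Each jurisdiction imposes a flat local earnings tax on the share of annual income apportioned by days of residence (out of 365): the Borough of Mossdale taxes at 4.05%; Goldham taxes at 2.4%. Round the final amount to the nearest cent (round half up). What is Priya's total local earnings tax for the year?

The Borough of Mossdale, January 1 – November 22, 1998: 326 days → $78,000 × 4.05% × 326/365 = $2,821.4630
Goldham, November 23 – December 31, 1998: 39 days → $78,000 × 2.4% × 39/365 = $200.0219
Total = $3,021.4849

$3,021.48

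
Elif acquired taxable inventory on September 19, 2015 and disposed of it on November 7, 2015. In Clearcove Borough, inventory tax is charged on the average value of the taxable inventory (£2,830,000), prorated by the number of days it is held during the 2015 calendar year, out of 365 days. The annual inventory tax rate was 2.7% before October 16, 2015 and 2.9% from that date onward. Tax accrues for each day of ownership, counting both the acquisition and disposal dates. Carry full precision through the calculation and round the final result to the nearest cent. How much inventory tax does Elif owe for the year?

£10,823.78

September 19 – October 15, 2015: 27 days at 2.7% → £2,830,000 × 2.7% × 27/365 = £5,652.2466
October 16 – November 7, 2015: 23 days at 2.9% → £2,830,000 × 2.9% × 23/365 = £5,171.5342
Total = £10,823.7808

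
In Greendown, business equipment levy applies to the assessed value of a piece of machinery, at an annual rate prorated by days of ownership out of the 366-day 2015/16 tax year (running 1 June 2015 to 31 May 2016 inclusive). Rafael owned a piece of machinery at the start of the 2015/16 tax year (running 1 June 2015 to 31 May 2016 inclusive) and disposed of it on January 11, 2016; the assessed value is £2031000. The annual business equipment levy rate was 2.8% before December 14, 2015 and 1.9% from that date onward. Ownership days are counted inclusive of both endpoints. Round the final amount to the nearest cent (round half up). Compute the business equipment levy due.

June 1 – December 13, 2015: 196 days at 2.8% → £2031000 × 2.8% × 196/366 = £30453.9016
December 14, 2015 – January 11, 2016: 29 days at 1.9% → £2031000 × 1.9% × 29/366 = £3057.5984
Total = £33511.5000

£33511.50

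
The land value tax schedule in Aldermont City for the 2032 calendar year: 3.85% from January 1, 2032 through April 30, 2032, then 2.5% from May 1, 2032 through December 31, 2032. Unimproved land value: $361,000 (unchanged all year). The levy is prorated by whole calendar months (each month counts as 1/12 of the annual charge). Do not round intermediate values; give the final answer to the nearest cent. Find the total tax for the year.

January 1 – April 30, 2032: 4 months at 3.85% → $361,000 × 3.85% × 4/12 = $4,632.8333
May 1 – December 31, 2032: 8 months at 2.5% → $361,000 × 2.5% × 8/12 = $6,016.6667
Total = $10,649.5000

$10,649.50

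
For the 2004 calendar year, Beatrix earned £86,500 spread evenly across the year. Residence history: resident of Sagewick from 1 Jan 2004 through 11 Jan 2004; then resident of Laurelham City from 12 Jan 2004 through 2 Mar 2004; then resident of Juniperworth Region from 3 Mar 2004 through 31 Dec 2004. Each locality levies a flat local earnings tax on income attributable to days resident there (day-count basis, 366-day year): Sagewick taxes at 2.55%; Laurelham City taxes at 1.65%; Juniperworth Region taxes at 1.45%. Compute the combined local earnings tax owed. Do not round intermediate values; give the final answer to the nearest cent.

Sagewick, 1 Jan – 11 Jan 2004: 11 days → £86,500 × 2.55% × 11/366 = £66.2930
Laurelham City, 12 Jan – 2 Mar 2004: 51 days → £86,500 × 1.65% × 51/366 = £198.8791
Juniperworth Region, 3 Mar – 31 Dec 2004: 304 days → £86,500 × 1.45% × 304/366 = £1,041.7814
Total = £1,306.9536

£1,306.95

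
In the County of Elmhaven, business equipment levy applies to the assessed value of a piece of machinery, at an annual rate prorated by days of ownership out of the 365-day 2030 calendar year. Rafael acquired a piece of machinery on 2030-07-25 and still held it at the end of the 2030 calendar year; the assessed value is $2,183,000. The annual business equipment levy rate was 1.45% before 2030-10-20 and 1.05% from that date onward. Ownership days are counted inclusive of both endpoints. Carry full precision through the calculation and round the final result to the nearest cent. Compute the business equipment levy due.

$12,129.11

2030-07-25 to 2030-10-19: 87 days at 1.45% → $2,183,000 × 1.45% × 87/365 = $7,544.8068
2030-10-20 to 2030-12-31: 73 days at 1.05% → $2,183,000 × 1.05% × 73/365 = $4,584.3000
Total = $12,129.1068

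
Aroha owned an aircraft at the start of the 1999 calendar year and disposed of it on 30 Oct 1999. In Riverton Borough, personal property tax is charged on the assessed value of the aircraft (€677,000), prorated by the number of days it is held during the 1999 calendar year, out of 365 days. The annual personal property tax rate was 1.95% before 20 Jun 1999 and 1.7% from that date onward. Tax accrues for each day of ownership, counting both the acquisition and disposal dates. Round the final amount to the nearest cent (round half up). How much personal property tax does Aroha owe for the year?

€10,342.33

1 Jan – 19 Jun 1999: 170 days at 1.95% → €677,000 × 1.95% × 170/365 = €6,148.6438
20 Jun – 30 Oct 1999: 133 days at 1.7% → €677,000 × 1.7% × 133/365 = €4,193.6904
Total = €10,342.3342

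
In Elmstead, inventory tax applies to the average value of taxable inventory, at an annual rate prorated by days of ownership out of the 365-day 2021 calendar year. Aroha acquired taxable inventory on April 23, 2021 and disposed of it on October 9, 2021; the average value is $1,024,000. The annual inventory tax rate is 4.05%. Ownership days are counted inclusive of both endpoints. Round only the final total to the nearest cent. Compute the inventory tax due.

$19,315.73

Days held (April 23 – October 9, 2021): 170 out of 365
Tax = $1,024,000 × 4.05% × 170/365 = $19,315.7260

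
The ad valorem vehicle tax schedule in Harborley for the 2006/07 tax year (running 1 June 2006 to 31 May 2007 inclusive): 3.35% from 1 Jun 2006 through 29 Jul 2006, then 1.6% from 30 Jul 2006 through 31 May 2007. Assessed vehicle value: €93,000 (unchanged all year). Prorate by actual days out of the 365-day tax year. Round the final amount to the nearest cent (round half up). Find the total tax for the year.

€1,751.08

1 Jun – 29 Jul 2006: 59 days at 3.35% → €93,000 × 3.35% × 59/365 = €503.6014
30 Jul 2006 – 31 May 2007: 306 days at 1.6% → €93,000 × 1.6% × 306/365 = €1,247.4740
Total = €1,751.0753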